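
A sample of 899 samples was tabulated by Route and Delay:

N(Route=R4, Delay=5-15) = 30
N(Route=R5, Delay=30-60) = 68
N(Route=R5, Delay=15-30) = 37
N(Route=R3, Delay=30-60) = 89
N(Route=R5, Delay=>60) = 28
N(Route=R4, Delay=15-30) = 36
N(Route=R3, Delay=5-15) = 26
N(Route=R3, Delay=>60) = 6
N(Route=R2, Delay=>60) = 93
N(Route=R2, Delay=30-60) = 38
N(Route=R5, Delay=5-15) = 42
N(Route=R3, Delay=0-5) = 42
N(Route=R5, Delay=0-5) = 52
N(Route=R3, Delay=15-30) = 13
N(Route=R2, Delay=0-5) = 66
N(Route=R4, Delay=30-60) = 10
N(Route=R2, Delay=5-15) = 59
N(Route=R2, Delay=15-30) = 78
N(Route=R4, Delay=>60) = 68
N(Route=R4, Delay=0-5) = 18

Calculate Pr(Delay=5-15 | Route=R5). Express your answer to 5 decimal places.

Total with Route=R5: 52 + 42 + 37 + 68 + 28 = 227.
P(Delay=5-15 | Route=R5) = 42/227 = 0.18502.

0.18502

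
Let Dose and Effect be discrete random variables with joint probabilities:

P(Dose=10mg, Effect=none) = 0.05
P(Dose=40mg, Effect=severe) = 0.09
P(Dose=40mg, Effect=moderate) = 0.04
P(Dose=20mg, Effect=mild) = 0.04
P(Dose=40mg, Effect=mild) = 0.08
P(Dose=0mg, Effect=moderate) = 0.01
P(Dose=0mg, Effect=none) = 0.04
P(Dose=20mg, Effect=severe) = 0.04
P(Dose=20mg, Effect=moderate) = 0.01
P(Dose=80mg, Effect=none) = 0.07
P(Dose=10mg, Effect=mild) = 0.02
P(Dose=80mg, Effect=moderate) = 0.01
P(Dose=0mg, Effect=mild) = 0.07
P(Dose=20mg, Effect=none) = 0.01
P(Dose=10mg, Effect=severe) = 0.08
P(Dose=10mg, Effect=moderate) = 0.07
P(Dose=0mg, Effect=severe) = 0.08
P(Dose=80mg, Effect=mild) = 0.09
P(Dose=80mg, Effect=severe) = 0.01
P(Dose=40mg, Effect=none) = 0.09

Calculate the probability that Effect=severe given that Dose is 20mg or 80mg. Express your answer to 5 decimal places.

0.17857

P(Dose=20mg) = 0.01 + 0.04 + 0.01 + 0.04 = 0.10.
P(Dose=80mg) = 0.07 + 0.09 + 0.01 + 0.01 = 0.18.
P(Dose ∈ {20mg, 80mg}) = 0.10 + 0.18 = 0.28; P(Effect=severe, Dose ∈ {20mg, 80mg}) = 0.04 + 0.01 = 0.05.
P(Effect=severe | Dose ∈ {20mg, 80mg}) = 0.05/0.28 = 0.17857.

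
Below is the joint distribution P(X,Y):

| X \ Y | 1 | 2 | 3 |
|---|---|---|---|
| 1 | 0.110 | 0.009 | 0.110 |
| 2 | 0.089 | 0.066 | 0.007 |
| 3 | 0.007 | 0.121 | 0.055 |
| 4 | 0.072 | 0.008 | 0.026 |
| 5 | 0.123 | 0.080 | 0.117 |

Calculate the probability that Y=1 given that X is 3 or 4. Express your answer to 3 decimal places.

P(X=3) = 0.007 + 0.121 + 0.055 = 0.183.
P(X=4) = 0.072 + 0.008 + 0.026 = 0.106.
P(X ∈ {3, 4}) = 0.183 + 0.106 = 0.289; P(Y=1, X ∈ {3, 4}) = 0.007 + 0.072 = 0.079.
P(Y=1 | X ∈ {3, 4}) = 0.079/0.289 = 0.273.

0.273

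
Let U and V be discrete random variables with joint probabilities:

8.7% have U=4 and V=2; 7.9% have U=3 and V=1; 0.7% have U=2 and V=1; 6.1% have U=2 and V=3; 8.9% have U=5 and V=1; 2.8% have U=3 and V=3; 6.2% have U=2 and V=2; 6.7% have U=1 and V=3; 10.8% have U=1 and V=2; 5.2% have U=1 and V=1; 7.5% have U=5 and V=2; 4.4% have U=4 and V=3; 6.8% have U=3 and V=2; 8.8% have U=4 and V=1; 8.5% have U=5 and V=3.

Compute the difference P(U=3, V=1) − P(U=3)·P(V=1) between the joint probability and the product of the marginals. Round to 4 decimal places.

0.0239

P(U=3) = 0.079 + 0.068 + 0.028 = 0.175.
P(V=1) = 0.052 + 0.007 + 0.079 + 0.088 + 0.089 = 0.315.
P(U=3, V=1) − P(U=3)P(V=1) = 0.079 − 0.175×0.315 = 0.0239.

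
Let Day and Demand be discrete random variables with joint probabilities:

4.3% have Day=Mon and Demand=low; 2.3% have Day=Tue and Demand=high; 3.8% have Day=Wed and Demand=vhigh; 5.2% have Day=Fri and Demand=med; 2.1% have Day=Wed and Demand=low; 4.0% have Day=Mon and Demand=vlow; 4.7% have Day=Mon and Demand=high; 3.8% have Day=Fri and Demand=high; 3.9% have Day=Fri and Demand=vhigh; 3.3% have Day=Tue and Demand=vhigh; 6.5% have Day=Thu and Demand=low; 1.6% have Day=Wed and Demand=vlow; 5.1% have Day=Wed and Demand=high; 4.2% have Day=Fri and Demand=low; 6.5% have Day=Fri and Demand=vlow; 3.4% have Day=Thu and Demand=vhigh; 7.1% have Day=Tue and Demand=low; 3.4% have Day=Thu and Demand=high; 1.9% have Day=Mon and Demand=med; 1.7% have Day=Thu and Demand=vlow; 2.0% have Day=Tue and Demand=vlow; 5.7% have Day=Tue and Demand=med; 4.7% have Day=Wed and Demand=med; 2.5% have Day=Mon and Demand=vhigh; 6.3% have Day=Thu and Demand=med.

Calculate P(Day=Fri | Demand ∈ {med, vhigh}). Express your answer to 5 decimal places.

0.22359

P(Demand=med) = 0.019 + 0.057 + 0.047 + 0.063 + 0.052 = 0.238.
P(Demand=vhigh) = 0.025 + 0.033 + 0.038 + 0.034 + 0.039 = 0.169.
P(Demand ∈ {med, vhigh}) = 0.238 + 0.169 = 0.407; P(Day=Fri, Demand ∈ {med, vhigh}) = 0.052 + 0.039 = 0.091.
P(Day=Fri | Demand ∈ {med, vhigh}) = 0.091/0.407 = 0.22359.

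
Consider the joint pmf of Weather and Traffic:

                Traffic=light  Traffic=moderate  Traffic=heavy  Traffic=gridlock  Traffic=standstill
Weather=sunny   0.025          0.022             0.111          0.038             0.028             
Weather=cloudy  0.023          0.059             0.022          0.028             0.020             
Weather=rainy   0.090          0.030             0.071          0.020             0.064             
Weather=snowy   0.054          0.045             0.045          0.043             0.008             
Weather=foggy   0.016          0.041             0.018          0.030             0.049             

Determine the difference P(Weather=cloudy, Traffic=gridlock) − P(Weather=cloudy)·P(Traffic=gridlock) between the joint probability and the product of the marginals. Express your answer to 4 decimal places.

0.0038

P(Weather=cloudy) = 0.023 + 0.059 + 0.022 + 0.028 + 0.020 = 0.152.
P(Traffic=gridlock) = 0.038 + 0.028 + 0.020 + 0.043 + 0.030 = 0.159.
P(Weather=cloudy, Traffic=gridlock) − P(Weather=cloudy)P(Traffic=gridlock) = 0.028 − 0.152×0.159 = 0.0038.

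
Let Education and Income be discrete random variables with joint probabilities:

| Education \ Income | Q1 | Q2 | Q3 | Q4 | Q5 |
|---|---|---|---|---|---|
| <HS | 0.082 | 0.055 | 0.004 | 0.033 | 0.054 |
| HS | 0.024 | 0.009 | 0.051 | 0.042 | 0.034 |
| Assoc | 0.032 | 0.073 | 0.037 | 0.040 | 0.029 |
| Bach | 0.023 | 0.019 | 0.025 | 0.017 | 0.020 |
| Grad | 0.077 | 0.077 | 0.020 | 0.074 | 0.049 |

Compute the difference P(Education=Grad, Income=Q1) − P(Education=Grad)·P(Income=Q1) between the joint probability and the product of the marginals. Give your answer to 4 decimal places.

P(Education=Grad) = 0.077 + 0.077 + 0.020 + 0.074 + 0.049 = 0.297.
P(Income=Q1) = 0.082 + 0.024 + 0.032 + 0.023 + 0.077 = 0.238.
P(Education=Grad, Income=Q1) − P(Education=Grad)P(Income=Q1) = 0.077 − 0.297×0.238 = 0.0063.

0.0063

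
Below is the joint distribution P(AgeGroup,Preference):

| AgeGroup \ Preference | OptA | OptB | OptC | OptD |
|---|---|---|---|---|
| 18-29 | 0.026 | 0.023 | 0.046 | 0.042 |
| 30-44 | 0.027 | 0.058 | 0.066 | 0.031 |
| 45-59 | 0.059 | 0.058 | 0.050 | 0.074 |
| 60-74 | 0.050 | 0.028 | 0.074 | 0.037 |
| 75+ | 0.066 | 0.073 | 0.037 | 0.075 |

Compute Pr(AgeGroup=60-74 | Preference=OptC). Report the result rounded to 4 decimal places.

P(Preference=OptC) = 0.046 + 0.066 + 0.050 + 0.074 + 0.037 = 0.273.
P(AgeGroup=60-74 | Preference=OptC) = 0.074/0.273 = 0.2711.

0.2711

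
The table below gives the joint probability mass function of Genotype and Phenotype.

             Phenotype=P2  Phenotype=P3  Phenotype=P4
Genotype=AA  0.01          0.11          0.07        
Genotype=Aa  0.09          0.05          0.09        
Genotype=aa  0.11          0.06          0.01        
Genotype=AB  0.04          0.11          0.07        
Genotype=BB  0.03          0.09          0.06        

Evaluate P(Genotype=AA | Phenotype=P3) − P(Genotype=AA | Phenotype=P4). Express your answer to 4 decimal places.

P(Phenotype=P3) = 0.11 + 0.05 + 0.06 + 0.11 + 0.09 = 0.42; P(Genotype=AA | Phenotype=P3) = 0.11/0.42 = 0.26190.
P(Phenotype=P4) = 0.07 + 0.09 + 0.01 + 0.07 + 0.06 = 0.30; P(Genotype=AA | Phenotype=P4) = 0.07/0.30 = 0.23333.
Difference = 0.0286.

0.0286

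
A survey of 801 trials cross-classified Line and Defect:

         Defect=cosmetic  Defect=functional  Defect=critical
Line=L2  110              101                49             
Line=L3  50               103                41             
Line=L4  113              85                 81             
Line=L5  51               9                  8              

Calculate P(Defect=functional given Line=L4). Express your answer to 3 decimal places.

0.305

Total with Line=L4: 113 + 85 + 81 = 279.
P(Defect=functional | Line=L4) = 85/279 = 0.305.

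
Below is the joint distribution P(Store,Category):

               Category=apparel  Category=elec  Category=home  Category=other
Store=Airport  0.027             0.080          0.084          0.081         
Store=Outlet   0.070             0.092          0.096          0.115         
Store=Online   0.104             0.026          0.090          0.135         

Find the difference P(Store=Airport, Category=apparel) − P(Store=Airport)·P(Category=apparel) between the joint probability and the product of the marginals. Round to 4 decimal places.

P(Store=Airport) = 0.027 + 0.080 + 0.084 + 0.081 = 0.272.
P(Category=apparel) = 0.027 + 0.070 + 0.104 = 0.201.
P(Store=Airport, Category=apparel) − P(Store=Airport)P(Category=apparel) = 0.027 − 0.272×0.201 = -0.0277.

-0.0277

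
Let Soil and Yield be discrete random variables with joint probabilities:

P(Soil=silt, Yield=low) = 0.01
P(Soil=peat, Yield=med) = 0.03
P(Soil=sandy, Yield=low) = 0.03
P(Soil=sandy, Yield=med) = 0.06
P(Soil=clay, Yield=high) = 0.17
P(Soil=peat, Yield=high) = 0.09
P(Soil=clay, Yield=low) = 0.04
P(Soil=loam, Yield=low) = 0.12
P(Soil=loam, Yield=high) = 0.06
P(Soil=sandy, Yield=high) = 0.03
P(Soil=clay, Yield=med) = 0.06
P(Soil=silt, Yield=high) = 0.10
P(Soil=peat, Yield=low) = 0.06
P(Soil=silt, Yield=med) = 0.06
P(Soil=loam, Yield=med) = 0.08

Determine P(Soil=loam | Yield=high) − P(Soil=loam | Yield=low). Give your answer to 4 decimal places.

-0.3282

P(Yield=high) = 0.03 + 0.06 + 0.17 + 0.10 + 0.09 = 0.45; P(Soil=loam | Yield=high) = 0.06/0.45 = 0.13333.
P(Yield=low) = 0.03 + 0.12 + 0.04 + 0.01 + 0.06 = 0.26; P(Soil=loam | Yield=low) = 0.12/0.26 = 0.46154.
Difference = -0.3282.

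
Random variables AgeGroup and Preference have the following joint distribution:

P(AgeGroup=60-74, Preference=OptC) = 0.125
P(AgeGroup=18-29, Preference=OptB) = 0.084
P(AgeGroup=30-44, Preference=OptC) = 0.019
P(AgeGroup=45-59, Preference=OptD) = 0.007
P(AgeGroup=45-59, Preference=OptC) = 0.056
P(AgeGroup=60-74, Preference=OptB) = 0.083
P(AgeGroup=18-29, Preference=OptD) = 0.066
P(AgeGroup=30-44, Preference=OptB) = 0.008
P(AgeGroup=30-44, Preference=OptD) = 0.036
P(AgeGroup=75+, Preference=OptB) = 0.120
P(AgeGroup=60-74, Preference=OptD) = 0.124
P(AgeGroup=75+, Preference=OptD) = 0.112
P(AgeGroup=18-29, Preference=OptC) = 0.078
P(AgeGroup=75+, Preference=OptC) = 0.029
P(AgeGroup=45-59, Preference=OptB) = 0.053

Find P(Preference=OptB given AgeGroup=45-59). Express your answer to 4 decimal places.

P(AgeGroup=45-59) = 0.053 + 0.056 + 0.007 = 0.116.
P(Preference=OptB | AgeGroup=45-59) = 0.053/0.116 = 0.4569.

0.4569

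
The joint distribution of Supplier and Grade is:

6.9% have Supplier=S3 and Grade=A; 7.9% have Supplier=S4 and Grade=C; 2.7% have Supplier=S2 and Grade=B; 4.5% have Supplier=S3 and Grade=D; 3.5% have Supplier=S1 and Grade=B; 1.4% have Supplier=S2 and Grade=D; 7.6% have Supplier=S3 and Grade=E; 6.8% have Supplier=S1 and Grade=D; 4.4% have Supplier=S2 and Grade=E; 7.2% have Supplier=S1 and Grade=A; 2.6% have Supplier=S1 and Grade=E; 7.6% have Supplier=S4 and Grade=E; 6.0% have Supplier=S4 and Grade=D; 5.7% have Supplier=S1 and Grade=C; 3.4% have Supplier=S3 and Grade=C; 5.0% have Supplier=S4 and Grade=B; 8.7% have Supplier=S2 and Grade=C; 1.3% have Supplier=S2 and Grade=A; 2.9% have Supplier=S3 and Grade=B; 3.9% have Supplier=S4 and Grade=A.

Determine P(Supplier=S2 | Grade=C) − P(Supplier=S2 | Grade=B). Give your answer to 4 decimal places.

P(Grade=C) = 0.057 + 0.087 + 0.034 + 0.079 = 0.257; P(Supplier=S2 | Grade=C) = 0.087/0.257 = 0.33852.
P(Grade=B) = 0.035 + 0.027 + 0.029 + 0.050 = 0.141; P(Supplier=S2 | Grade=B) = 0.027/0.141 = 0.19149.
Difference = 0.1470.

0.1470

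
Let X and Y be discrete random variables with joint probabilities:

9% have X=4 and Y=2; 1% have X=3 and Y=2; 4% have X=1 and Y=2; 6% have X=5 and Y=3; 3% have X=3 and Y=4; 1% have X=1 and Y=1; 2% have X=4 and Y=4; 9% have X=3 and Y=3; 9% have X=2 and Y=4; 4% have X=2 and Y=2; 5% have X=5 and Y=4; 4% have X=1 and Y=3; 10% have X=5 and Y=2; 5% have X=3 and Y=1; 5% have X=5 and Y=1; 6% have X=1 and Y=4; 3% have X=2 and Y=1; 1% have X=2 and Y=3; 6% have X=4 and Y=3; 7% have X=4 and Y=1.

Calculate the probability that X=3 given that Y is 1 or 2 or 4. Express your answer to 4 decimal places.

P(Y=1) = 0.01 + 0.03 + 0.05 + 0.07 + 0.05 = 0.21.
P(Y=2) = 0.04 + 0.04 + 0.01 + 0.09 + 0.10 = 0.28.
P(Y=4) = 0.06 + 0.09 + 0.03 + 0.02 + 0.05 = 0.25.
P(Y ∈ {1, 2, 4}) = 0.21 + 0.28 + 0.25 = 0.74; P(X=3, Y ∈ {1, 2, 4}) = 0.05 + 0.01 + 0.03 = 0.09.
P(X=3 | Y ∈ {1, 2, 4}) = 0.09/0.74 = 0.1216.

0.1216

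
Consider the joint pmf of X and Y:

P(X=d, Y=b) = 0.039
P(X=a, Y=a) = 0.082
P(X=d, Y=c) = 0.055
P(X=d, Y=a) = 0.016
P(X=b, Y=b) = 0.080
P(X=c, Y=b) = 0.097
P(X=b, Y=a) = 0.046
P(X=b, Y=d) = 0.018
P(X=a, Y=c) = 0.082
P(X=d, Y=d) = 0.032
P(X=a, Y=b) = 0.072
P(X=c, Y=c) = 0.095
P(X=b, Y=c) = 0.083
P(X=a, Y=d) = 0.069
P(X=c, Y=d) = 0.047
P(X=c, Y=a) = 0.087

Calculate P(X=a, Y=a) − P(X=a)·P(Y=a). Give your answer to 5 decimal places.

P(X=a) = 0.082 + 0.072 + 0.082 + 0.069 = 0.305.
P(Y=a) = 0.082 + 0.046 + 0.087 + 0.016 = 0.231.
P(X=a, Y=a) − P(X=a)P(Y=a) = 0.082 − 0.305×0.231 = 0.01155.

0.01155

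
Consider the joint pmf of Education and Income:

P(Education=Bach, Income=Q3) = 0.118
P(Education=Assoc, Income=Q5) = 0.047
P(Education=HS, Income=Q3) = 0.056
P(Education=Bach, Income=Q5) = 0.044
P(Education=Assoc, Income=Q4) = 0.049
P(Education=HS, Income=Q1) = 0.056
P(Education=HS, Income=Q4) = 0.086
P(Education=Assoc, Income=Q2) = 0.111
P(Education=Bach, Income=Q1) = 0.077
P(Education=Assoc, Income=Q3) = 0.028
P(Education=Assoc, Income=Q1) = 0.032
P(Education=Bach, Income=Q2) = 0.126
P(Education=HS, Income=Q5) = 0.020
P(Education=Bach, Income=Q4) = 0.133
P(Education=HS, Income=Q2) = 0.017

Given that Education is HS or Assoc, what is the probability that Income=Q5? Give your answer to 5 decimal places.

0.13347

P(Education=HS) = 0.056 + 0.017 + 0.056 + 0.086 + 0.020 = 0.235.
P(Education=Assoc) = 0.032 + 0.111 + 0.028 + 0.049 + 0.047 = 0.267.
P(Education ∈ {HS, Assoc}) = 0.235 + 0.267 = 0.502; P(Income=Q5, Education ∈ {HS, Assoc}) = 0.020 + 0.047 = 0.067.
P(Income=Q5 | Education ∈ {HS, Assoc}) = 0.067/0.502 = 0.13347.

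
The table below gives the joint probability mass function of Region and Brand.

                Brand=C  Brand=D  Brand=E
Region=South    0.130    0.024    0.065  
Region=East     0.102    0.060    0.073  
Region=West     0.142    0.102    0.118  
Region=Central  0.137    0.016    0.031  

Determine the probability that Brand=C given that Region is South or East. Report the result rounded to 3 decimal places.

P(Region=South) = 0.130 + 0.024 + 0.065 = 0.219.
P(Region=East) = 0.102 + 0.060 + 0.073 = 0.235.
P(Region ∈ {South, East}) = 0.219 + 0.235 = 0.454; P(Brand=C, Region ∈ {South, East}) = 0.130 + 0.102 = 0.232.
P(Brand=C | Region ∈ {South, East}) = 0.232/0.454 = 0.511.

0.511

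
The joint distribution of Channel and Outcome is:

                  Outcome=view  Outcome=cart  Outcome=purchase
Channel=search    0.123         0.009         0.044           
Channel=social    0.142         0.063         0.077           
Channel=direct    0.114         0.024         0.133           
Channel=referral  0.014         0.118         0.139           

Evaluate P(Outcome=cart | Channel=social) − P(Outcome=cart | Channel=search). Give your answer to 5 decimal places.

P(Channel=social) = 0.142 + 0.063 + 0.077 = 0.282; P(Outcome=cart | Channel=social) = 0.063/0.282 = 0.223404.
P(Channel=search) = 0.123 + 0.009 + 0.044 = 0.176; P(Outcome=cart | Channel=search) = 0.009/0.176 = 0.051136.
Difference = 0.17227.

0.17227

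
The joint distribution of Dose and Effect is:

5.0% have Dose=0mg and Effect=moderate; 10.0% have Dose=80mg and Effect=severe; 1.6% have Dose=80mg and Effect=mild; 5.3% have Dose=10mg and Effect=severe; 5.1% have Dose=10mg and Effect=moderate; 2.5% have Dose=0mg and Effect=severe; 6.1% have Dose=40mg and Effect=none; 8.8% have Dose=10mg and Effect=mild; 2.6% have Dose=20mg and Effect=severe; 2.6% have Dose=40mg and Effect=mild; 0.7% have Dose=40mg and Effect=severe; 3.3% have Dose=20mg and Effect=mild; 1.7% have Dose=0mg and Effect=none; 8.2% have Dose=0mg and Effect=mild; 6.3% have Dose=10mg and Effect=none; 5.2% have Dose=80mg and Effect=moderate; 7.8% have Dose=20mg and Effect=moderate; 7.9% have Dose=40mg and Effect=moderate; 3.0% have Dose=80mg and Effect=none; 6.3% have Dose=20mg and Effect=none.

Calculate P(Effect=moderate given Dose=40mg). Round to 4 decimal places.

P(Dose=40mg) = 0.061 + 0.026 + 0.079 + 0.007 = 0.173.
P(Effect=moderate | Dose=40mg) = 0.079/0.173 = 0.4566.

0.4566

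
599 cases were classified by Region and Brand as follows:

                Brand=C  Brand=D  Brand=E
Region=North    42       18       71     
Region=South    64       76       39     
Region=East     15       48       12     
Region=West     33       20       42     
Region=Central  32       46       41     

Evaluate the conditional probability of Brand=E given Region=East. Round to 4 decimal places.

Total with Region=East: 15 + 48 + 12 = 75.
P(Brand=E | Region=East) = 12/75 = 0.1600.

0.1600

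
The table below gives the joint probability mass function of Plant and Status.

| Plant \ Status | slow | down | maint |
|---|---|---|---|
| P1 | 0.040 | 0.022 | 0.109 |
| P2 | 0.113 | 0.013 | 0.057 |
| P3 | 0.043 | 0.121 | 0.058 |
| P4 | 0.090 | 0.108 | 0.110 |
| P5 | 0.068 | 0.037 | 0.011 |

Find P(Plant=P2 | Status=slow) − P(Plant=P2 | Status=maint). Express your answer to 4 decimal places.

P(Status=slow) = 0.040 + 0.113 + 0.043 + 0.090 + 0.068 = 0.354; P(Plant=P2 | Status=slow) = 0.113/0.354 = 0.31921.
P(Status=maint) = 0.109 + 0.057 + 0.058 + 0.110 + 0.011 = 0.345; P(Plant=P2 | Status=maint) = 0.057/0.345 = 0.16522.
Difference = 0.1540.

0.1540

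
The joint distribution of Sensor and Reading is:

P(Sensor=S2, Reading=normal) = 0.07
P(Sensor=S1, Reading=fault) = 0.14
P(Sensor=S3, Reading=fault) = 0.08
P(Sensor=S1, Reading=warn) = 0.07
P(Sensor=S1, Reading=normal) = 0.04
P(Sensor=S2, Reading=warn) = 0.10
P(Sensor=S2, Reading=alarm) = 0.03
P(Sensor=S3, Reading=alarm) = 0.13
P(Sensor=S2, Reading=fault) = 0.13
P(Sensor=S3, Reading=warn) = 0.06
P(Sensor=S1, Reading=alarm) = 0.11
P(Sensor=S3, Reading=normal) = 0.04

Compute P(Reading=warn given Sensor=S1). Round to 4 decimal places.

P(Sensor=S1) = 0.04 + 0.07 + 0.11 + 0.14 = 0.36.
P(Reading=warn | Sensor=S1) = 0.07/0.36 = 0.1944.

0.1944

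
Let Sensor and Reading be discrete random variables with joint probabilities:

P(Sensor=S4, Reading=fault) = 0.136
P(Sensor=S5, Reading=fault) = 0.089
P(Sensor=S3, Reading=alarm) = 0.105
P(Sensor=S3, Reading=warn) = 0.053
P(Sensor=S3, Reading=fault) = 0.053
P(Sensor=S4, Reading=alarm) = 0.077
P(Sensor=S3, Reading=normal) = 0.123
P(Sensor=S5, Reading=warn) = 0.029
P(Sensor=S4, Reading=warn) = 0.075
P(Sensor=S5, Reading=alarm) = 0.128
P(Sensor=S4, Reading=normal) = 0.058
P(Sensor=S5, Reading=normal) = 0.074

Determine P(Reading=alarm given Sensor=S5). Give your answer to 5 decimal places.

0.40000

P(Sensor=S5) = 0.074 + 0.029 + 0.128 + 0.089 = 0.320.
P(Reading=alarm | Sensor=S5) = 0.128/0.320 = 0.40000.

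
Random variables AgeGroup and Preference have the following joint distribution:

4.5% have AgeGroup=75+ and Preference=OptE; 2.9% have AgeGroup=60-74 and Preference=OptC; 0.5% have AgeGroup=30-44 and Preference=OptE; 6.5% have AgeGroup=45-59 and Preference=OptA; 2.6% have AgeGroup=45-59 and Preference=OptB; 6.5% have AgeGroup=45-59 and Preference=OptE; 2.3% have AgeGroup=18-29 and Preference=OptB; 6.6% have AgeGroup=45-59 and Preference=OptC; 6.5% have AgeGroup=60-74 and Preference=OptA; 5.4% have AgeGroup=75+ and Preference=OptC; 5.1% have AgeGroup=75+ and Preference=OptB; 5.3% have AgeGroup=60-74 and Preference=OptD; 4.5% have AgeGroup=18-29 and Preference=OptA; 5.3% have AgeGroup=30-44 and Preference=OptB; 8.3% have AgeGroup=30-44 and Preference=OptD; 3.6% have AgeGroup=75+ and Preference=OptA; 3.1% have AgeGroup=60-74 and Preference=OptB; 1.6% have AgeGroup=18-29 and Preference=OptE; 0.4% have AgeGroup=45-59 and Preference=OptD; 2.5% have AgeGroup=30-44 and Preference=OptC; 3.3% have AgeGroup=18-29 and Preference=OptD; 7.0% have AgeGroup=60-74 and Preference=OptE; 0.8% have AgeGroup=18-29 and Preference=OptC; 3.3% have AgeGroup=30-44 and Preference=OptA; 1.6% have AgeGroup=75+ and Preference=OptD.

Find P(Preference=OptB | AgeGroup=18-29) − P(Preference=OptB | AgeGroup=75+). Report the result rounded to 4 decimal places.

-0.0685

P(AgeGroup=18-29) = 0.045 + 0.023 + 0.008 + 0.033 + 0.016 = 0.125; P(Preference=OptB | AgeGroup=18-29) = 0.023/0.125 = 0.18400.
P(AgeGroup=75+) = 0.036 + 0.051 + 0.054 + 0.016 + 0.045 = 0.202; P(Preference=OptB | AgeGroup=75+) = 0.051/0.202 = 0.25248.
Difference = -0.0685.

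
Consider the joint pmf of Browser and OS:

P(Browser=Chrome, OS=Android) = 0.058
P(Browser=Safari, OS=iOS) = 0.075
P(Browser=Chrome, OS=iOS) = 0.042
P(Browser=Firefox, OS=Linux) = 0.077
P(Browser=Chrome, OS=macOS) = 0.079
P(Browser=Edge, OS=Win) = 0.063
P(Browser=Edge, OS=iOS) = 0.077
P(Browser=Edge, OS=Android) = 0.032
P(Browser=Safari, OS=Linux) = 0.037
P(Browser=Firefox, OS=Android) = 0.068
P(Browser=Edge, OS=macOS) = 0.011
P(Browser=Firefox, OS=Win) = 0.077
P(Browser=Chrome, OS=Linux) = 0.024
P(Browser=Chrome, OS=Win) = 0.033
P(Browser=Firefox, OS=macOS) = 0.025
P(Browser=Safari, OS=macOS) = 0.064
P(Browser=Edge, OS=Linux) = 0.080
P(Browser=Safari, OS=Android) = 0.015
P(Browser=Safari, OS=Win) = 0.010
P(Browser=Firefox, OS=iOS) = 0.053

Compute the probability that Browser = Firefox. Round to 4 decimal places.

0.3000

P(Browser=Firefox) = 0.077 + 0.025 + 0.077 + 0.053 + 0.068 = 0.300.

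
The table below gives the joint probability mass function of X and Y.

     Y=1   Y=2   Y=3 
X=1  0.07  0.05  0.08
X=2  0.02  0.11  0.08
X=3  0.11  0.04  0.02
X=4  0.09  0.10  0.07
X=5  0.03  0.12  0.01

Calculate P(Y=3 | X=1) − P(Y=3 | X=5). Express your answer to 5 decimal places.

P(X=1) = 0.07 + 0.05 + 0.08 = 0.20; P(Y=3 | X=1) = 0.08/0.20 = 0.400000.
P(X=5) = 0.03 + 0.12 + 0.01 = 0.16; P(Y=3 | X=5) = 0.01/0.16 = 0.062500.
Difference = 0.33750.

0.33750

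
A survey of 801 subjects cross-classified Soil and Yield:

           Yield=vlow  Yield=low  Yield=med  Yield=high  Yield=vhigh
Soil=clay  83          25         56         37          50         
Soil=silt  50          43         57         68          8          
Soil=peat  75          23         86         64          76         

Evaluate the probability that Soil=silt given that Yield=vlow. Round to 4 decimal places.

0.2404

Total with Yield=vlow: 83 + 50 + 75 = 208.
P(Soil=silt | Yield=vlow) = 50/208 = 0.2404.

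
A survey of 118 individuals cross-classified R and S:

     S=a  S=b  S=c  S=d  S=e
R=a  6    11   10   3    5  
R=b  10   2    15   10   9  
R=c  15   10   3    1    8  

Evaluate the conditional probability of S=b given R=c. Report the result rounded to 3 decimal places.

0.270

Total with R=c: 15 + 10 + 3 + 1 + 8 = 37.
P(S=b | R=c) = 10/37 = 0.270.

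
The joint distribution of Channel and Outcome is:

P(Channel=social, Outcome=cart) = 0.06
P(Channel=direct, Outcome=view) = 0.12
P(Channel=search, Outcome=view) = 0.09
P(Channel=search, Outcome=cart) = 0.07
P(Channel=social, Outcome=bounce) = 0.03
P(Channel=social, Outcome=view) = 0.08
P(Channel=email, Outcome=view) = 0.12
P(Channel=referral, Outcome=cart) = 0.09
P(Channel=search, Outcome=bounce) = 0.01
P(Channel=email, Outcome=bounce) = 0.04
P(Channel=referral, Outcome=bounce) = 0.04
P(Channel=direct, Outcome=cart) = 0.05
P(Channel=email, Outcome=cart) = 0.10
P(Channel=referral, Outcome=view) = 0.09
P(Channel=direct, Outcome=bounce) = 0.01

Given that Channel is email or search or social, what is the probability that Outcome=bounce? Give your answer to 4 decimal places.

P(Channel=email) = 0.04 + 0.12 + 0.10 = 0.26.
P(Channel=search) = 0.01 + 0.09 + 0.07 = 0.17.
P(Channel=social) = 0.03 + 0.08 + 0.06 = 0.17.
P(Channel ∈ {email, search, social}) = 0.26 + 0.17 + 0.17 = 0.60; P(Outcome=bounce, Channel ∈ {email, search, social}) = 0.04 + 0.01 + 0.03 = 0.08.
P(Outcome=bounce | Channel ∈ {email, search, social}) = 0.08/0.60 = 0.1333.

0.1333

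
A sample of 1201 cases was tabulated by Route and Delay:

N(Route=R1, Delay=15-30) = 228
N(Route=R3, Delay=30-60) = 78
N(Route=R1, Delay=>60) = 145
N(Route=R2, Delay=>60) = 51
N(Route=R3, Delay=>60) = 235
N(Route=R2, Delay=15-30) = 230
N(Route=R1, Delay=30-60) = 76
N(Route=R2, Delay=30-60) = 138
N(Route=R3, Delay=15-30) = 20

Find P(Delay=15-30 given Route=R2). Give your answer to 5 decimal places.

Total with Route=R2: 230 + 138 + 51 = 419.
P(Delay=15-30 | Route=R2) = 230/419 = 0.54893.

0.54893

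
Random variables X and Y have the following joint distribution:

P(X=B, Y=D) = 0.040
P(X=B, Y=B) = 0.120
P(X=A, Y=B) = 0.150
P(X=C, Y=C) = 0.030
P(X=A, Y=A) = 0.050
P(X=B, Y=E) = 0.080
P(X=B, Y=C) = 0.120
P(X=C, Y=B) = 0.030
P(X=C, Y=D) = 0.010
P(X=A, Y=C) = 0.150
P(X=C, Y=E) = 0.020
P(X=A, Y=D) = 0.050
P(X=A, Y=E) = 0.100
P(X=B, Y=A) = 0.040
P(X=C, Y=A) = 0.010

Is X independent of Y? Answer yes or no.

Every cell satisfies P(X,Y) = P(X)·P(Y). For instance P(X=C) = 0.100, P(Y=B) = 0.300, and 0.100×0.300 = 0.030 matches the joint entry. So X and Y are independent.

yes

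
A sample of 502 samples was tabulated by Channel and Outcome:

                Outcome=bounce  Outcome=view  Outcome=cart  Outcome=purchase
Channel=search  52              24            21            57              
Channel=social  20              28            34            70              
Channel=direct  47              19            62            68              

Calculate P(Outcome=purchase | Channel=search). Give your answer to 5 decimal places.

0.37013

Total with Channel=search: 52 + 24 + 21 + 57 = 154.
P(Outcome=purchase | Channel=search) = 57/154 = 0.37013.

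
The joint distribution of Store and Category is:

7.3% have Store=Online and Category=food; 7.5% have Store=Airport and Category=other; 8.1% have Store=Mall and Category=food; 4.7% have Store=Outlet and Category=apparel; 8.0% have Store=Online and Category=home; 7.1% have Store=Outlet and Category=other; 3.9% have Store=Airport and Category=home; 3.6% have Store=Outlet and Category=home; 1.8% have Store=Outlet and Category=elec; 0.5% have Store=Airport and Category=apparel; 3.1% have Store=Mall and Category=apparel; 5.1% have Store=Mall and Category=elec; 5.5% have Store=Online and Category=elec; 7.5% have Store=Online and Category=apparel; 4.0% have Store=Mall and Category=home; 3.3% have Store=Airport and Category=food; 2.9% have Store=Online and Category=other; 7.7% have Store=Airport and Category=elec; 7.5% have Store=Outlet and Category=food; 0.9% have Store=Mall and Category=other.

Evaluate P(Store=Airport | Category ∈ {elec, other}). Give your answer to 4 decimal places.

P(Category=elec) = 0.051 + 0.077 + 0.018 + 0.055 = 0.201.
P(Category=other) = 0.009 + 0.075 + 0.071 + 0.029 = 0.184.
P(Category ∈ {elec, other}) = 0.201 + 0.184 = 0.385; P(Store=Airport, Category ∈ {elec, other}) = 0.077 + 0.075 = 0.152.
P(Store=Airport | Category ∈ {elec, other}) = 0.152/0.385 = 0.3948.

0.3948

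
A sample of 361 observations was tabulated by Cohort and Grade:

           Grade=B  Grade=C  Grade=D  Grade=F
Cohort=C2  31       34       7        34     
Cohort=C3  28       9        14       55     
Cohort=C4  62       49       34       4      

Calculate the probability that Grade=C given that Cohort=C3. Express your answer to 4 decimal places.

0.0849

Total with Cohort=C3: 28 + 9 + 14 + 55 = 106.
P(Grade=C | Cohort=C3) = 9/106 = 0.0849.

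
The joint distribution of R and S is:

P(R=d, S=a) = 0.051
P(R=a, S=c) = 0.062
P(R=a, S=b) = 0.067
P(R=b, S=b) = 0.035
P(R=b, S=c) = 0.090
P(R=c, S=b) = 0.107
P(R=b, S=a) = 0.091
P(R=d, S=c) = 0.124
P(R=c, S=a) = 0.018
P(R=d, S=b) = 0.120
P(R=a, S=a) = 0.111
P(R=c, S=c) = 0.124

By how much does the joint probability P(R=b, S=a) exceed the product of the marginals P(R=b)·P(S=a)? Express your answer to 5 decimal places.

P(R=b) = 0.091 + 0.035 + 0.090 = 0.216.
P(S=a) = 0.111 + 0.091 + 0.018 + 0.051 = 0.271.
P(R=b, S=a) − P(R=b)P(S=a) = 0.091 − 0.216×0.271 = 0.03246.

0.03246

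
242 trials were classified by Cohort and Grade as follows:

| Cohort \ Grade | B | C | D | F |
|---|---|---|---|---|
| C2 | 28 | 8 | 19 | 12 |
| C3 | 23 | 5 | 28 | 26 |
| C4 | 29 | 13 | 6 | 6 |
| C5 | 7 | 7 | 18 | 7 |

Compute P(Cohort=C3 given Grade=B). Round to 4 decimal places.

0.2644

Total with Grade=B: 28 + 23 + 29 + 7 = 87.
P(Cohort=C3 | Grade=B) = 23/87 = 0.2644.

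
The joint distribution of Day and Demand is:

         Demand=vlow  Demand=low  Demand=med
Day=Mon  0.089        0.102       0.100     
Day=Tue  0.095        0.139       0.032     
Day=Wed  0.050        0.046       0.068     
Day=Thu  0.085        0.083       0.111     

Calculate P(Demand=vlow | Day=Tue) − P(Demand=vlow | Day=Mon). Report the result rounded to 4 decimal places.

0.0513

P(Day=Tue) = 0.095 + 0.139 + 0.032 = 0.266; P(Demand=vlow | Day=Tue) = 0.095/0.266 = 0.35714.
P(Day=Mon) = 0.089 + 0.102 + 0.100 = 0.291; P(Demand=vlow | Day=Mon) = 0.089/0.291 = 0.30584.
Difference = 0.0513.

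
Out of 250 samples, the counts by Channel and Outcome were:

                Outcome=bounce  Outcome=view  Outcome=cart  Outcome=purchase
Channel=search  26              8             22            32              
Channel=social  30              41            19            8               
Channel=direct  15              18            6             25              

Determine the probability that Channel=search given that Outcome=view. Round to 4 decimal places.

Total with Outcome=view: 8 + 41 + 18 = 67.
P(Channel=search | Outcome=view) = 8/67 = 0.1194.

0.1194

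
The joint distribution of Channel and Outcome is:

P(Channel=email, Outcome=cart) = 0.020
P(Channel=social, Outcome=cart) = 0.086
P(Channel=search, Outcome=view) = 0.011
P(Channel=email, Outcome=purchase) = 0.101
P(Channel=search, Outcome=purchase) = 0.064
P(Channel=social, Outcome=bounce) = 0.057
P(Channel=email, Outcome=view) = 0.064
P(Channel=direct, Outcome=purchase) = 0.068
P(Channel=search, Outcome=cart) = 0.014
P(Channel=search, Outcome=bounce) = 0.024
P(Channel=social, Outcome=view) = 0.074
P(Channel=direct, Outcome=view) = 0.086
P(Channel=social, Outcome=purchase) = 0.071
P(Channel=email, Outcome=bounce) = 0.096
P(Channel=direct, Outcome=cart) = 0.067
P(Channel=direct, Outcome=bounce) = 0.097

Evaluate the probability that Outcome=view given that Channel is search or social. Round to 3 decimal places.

0.212

P(Channel=search) = 0.024 + 0.011 + 0.014 + 0.064 = 0.113.
P(Channel=social) = 0.057 + 0.074 + 0.086 + 0.071 = 0.288.
P(Channel ∈ {search, social}) = 0.113 + 0.288 = 0.401; P(Outcome=view, Channel ∈ {search, social}) = 0.011 + 0.074 = 0.085.
P(Outcome=view | Channel ∈ {search, social}) = 0.085/0.401 = 0.212.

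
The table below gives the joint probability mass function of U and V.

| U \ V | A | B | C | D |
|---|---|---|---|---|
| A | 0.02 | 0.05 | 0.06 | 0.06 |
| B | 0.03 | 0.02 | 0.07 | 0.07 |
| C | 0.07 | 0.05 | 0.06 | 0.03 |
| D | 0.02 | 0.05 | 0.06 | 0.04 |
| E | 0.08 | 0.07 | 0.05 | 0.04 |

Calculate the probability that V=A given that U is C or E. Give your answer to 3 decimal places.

0.333

P(U=C) = 0.07 + 0.05 + 0.06 + 0.03 = 0.21.
P(U=E) = 0.08 + 0.07 + 0.05 + 0.04 = 0.24.
P(U ∈ {C, E}) = 0.21 + 0.24 = 0.45; P(V=A, U ∈ {C, E}) = 0.07 + 0.08 = 0.15.
P(V=A | U ∈ {C, E}) = 0.15/0.45 = 0.333.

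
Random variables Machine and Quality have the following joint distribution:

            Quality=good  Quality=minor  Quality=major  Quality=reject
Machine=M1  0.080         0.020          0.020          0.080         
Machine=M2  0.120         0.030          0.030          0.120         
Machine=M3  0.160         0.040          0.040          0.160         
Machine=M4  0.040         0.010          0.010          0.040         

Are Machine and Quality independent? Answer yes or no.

Every cell satisfies P(Machine,Quality) = P(Machine)·P(Quality). For instance P(Machine=M1) = 0.200, P(Quality=minor) = 0.100, and 0.200×0.100 = 0.020 matches the joint entry. So Machine and Quality are independent.

yes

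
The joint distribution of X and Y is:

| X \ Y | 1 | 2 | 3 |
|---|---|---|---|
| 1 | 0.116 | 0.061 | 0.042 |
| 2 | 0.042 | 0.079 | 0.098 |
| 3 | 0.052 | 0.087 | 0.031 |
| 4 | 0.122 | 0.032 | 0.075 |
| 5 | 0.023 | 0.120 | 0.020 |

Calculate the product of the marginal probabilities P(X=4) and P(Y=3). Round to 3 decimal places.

P(X=4) = 0.122 + 0.032 + 0.075 = 0.229.
P(Y=3) = 0.042 + 0.098 + 0.031 + 0.075 + 0.020 = 0.266.
Product: 0.229 × 0.266 = 0.061.

0.061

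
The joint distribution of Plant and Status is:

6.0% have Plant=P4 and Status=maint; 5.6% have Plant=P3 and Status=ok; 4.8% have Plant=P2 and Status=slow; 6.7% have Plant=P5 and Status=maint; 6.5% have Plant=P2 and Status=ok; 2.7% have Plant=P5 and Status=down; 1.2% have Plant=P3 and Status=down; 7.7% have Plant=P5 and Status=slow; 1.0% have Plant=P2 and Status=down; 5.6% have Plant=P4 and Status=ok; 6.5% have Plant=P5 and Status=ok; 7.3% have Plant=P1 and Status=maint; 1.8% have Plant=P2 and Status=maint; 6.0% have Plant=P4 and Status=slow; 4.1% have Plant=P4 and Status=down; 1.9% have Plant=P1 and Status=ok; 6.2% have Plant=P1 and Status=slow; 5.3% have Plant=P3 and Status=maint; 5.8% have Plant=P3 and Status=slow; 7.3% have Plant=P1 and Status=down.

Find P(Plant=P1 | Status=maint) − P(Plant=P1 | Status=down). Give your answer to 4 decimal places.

-0.1785

P(Status=maint) = 0.073 + 0.018 + 0.053 + 0.060 + 0.067 = 0.271; P(Plant=P1 | Status=maint) = 0.073/0.271 = 0.26937.
P(Status=down) = 0.073 + 0.010 + 0.012 + 0.041 + 0.027 = 0.163; P(Plant=P1 | Status=down) = 0.073/0.163 = 0.44785.
Difference = -0.1785.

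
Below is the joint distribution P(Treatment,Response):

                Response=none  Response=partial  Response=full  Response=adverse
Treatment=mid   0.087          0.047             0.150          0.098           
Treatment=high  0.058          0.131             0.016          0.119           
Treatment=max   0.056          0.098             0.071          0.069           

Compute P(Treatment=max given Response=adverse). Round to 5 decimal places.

P(Response=adverse) = 0.098 + 0.119 + 0.069 = 0.286.
P(Treatment=max | Response=adverse) = 0.069/0.286 = 0.24126.

0.24126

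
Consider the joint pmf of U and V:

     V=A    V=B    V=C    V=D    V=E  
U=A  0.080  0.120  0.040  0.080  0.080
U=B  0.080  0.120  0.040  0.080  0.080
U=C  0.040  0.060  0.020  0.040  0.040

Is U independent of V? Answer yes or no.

Every cell satisfies P(U,V) = P(U)·P(V). For instance P(U=B) = 0.400, P(V=D) = 0.200, and 0.400×0.200 = 0.080 matches the joint entry. So U and V are independent.

yes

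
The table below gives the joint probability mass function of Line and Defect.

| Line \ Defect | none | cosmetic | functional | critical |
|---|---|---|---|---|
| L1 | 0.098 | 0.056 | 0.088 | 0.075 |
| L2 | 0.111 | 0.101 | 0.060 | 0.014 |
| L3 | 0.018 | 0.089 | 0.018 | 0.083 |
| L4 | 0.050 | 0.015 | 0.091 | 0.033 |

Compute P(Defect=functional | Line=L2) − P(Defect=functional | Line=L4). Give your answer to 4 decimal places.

-0.2717

P(Line=L2) = 0.111 + 0.101 + 0.060 + 0.014 = 0.286; P(Defect=functional | Line=L2) = 0.060/0.286 = 0.20979.
P(Line=L4) = 0.050 + 0.015 + 0.091 + 0.033 = 0.189; P(Defect=functional | Line=L4) = 0.091/0.189 = 0.48148.
Difference = -0.2717.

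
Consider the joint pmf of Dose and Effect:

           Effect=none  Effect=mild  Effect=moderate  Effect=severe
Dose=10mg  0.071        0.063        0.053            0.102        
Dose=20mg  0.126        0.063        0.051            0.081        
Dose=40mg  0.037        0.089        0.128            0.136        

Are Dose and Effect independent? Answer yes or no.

no

P(Dose=40mg) = 0.390 and P(Effect=none) = 0.234, so their product is 0.09126, but P(Dose=40mg, Effect=none) = 0.037. Since these differ, Dose and Effect are not independent.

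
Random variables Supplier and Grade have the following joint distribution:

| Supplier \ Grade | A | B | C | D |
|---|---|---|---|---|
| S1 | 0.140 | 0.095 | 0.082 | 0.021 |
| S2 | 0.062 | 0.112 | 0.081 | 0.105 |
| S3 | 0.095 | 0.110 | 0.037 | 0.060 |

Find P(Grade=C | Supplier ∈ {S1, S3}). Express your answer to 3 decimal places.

P(Supplier=S1) = 0.140 + 0.095 + 0.082 + 0.021 = 0.338.
P(Supplier=S3) = 0.095 + 0.110 + 0.037 + 0.060 = 0.302.
P(Supplier ∈ {S1, S3}) = 0.338 + 0.302 = 0.640; P(Grade=C, Supplier ∈ {S1, S3}) = 0.082 + 0.037 = 0.119.
P(Grade=C | Supplier ∈ {S1, S3}) = 0.119/0.640 = 0.186.

0.186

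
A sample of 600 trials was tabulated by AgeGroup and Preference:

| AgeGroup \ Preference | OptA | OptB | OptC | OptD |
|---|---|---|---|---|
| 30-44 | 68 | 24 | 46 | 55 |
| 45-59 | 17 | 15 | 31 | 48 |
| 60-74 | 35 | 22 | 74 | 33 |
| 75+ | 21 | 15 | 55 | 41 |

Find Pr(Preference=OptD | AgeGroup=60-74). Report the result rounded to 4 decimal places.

Total with AgeGroup=60-74: 35 + 22 + 74 + 33 = 164.
P(Preference=OptD | AgeGroup=60-74) = 33/164 = 0.2012.

0.2012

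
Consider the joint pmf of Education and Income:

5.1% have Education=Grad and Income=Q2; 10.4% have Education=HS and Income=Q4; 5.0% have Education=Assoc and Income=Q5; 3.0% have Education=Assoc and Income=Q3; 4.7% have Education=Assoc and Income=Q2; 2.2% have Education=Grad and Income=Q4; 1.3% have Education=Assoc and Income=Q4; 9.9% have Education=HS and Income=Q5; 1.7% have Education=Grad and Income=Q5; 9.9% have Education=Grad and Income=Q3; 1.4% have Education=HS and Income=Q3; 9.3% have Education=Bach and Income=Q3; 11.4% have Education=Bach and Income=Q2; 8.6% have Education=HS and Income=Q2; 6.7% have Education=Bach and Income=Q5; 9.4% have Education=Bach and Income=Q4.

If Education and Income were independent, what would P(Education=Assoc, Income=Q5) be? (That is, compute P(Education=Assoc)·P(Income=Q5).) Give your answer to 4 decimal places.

0.0326

P(Education=Assoc) = 0.047 + 0.030 + 0.013 + 0.050 = 0.140.
P(Income=Q5) = 0.099 + 0.050 + 0.067 + 0.017 = 0.233.
Product: 0.140 × 0.233 = 0.0326.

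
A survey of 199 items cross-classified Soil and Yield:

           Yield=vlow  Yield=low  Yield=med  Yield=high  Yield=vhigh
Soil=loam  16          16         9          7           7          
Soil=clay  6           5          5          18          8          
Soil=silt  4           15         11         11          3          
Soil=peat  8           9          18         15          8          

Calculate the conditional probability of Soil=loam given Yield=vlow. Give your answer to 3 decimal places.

0.471

Total with Yield=vlow: 16 + 6 + 4 + 8 = 34.
P(Soil=loam | Yield=vlow) = 16/34 = 0.471.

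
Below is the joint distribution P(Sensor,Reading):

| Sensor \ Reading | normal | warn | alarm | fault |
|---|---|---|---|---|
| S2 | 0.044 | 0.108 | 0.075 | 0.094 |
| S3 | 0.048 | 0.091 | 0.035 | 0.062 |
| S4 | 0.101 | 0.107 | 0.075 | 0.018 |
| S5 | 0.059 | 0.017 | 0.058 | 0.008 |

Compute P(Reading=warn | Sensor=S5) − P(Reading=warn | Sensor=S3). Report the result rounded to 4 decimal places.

P(Sensor=S5) = 0.059 + 0.017 + 0.058 + 0.008 = 0.142; P(Reading=warn | Sensor=S5) = 0.017/0.142 = 0.11972.
P(Sensor=S3) = 0.048 + 0.091 + 0.035 + 0.062 = 0.236; P(Reading=warn | Sensor=S3) = 0.091/0.236 = 0.38559.
Difference = -0.2659.

-0.2659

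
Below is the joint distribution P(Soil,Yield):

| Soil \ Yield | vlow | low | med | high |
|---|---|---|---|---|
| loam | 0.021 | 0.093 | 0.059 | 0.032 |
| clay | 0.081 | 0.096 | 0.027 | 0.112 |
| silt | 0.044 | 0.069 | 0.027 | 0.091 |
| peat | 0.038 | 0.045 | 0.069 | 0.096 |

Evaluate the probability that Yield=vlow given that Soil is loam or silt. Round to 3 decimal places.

0.149

P(Soil=loam) = 0.021 + 0.093 + 0.059 + 0.032 = 0.205.
P(Soil=silt) = 0.044 + 0.069 + 0.027 + 0.091 = 0.231.
P(Soil ∈ {loam, silt}) = 0.205 + 0.231 = 0.436; P(Yield=vlow, Soil ∈ {loam, silt}) = 0.021 + 0.044 = 0.065.
P(Yield=vlow | Soil ∈ {loam, silt}) = 0.065/0.436 = 0.149.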